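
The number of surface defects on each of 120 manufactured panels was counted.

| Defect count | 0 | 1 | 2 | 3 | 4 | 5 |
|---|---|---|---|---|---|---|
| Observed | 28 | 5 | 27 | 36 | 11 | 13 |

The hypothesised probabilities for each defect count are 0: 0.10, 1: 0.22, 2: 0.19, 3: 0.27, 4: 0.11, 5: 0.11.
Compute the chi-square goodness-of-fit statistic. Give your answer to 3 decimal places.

40.224

Expected counts E_i = n·p_i: 120×0.10 = 12, 120×0.22 = 26.4, 120×0.19 = 22.8, 120×0.27 = 32.4, 120×0.11 = 13.2, 120×0.11 = 13.2.
cat         O        E   (O−E)²/E
0          28       12    21.3333
1           5     26.4    17.3470
2          27     22.8     0.7737
3          36     32.4     0.4000
4          11     13.2     0.3667
5          13     13.2     0.0030
Sum = 40.224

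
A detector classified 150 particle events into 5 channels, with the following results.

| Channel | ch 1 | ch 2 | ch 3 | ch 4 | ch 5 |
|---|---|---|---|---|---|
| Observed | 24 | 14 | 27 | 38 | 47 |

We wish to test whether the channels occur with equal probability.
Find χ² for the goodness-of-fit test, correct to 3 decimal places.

21.800

Expected count for each of the 5 categories: 150/5 = 30.
χ² = (24−30)²/30 + (14−30)²/30 + (27−30)²/30 + (38−30)²/30 + (47−30)²/30
   = 1.2000 + 8.5333 + 0.3000 + 2.1333 + 9.6333
Sum = 21.800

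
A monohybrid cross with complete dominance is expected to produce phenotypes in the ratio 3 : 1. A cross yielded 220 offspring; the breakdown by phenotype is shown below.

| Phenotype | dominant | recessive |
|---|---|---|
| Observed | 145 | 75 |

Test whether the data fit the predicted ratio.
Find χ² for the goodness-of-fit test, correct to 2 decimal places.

9.70

Ratio total = 4. Expected counts: 220×3/4 = 165, 220×1/4 = 55.
χ² = (145−165)²/165 + (75−55)²/55
   = 2.424 + 7.273
Sum = 9.70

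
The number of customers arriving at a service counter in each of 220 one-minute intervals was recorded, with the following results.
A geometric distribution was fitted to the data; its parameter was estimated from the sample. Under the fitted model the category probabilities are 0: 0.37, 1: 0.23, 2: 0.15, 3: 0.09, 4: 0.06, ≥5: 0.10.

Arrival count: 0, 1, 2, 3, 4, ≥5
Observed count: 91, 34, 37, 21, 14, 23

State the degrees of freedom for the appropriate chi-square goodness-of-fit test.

4

There are k = 6 categories and 1 parameter estimated from the data, so df = 6 − 1 − 1 = 4.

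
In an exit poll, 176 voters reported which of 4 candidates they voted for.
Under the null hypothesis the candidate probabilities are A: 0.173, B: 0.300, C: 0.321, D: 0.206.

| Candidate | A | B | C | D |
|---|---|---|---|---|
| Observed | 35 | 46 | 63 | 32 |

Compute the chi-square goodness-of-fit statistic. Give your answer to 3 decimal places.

Expected counts E_i = n·p_i: 176×0.173 = 30.448, 176×0.300 = 52.8, 176×0.321 = 56.496, 176×0.206 = 36.256.
A: (35 − 30.448)²/30.448 = 20.720704/30.448 = 0.6805
B: (46 − 52.8)²/52.8 = 46.24/52.8 = 0.8758
C: (63 − 56.496)²/56.496 = 42.302016/56.496 = 0.7488
D: (32 − 36.256)²/36.256 = 18.113536/36.256 = 0.4996
Sum = 2.805

2.805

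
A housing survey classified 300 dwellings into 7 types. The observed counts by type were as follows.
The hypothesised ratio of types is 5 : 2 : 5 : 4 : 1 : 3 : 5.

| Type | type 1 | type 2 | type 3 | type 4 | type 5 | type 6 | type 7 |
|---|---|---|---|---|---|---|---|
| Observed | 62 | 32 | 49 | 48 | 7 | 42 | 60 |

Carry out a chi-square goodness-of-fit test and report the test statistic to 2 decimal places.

7.83

Ratio total = 25. Expected counts: 300×5/25 = 60, 300×2/25 = 24, 300×5/25 = 60, 300×4/25 = 48, 300×1/25 = 12, 300×3/25 = 36, 300×5/25 = 60.
χ² = (62−60)²/60 + (32−24)²/24 + (49−60)²/60 + (48−48)²/48 + (7−12)²/12 + (42−36)²/36 + (60−60)²/60
   = 0.067 + 2.667 + 2.017 + 0.000 + 2.083 + 1.000 + 0.000
Sum = 7.83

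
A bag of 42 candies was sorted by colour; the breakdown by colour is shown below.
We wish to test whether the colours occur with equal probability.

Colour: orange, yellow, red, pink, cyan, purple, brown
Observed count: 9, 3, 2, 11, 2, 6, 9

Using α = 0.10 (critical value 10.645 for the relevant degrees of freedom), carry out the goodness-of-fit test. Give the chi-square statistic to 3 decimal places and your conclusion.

Under H₀ each category has probability 1/7, so each expected count is 42/7 = 6.
χ² = (9−6)²/6 + (3−6)²/6 + (2−6)²/6 + (11−6)²/6 + (2−6)²/6 + (6−6)²/6 + (9−6)²/6
   = 1.5000 + 1.5000 + 2.6667 + 4.1667 + 2.6667 + 0.0000 + 1.5000
Sum = 14.000
df = 6. Since 14.000 > 10.645, we reject H₀.

14.000; reject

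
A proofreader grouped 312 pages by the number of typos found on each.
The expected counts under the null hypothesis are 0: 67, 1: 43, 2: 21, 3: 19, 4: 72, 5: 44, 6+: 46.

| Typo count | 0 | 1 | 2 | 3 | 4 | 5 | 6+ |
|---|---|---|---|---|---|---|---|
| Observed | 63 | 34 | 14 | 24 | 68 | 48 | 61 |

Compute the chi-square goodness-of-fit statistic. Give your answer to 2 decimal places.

cat         O        E   (O−E)²/E
0          63       67      0.239
1          34       43      1.884
2          14       21      2.333
3          24       19      1.316
4          68       72      0.222
5          48       44      0.364
6+         61       46      4.891
Sum = 11.25

11.25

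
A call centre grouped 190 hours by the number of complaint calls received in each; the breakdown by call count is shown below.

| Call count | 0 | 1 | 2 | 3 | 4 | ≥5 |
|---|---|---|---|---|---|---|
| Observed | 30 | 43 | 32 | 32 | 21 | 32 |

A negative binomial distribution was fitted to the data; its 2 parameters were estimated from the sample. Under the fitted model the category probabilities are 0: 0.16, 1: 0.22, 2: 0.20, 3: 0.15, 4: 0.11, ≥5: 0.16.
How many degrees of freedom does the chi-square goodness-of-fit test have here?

There are k = 6 categories and 2 parameters estimated from the data, so df = 6 − 1 − 2 = 3.

3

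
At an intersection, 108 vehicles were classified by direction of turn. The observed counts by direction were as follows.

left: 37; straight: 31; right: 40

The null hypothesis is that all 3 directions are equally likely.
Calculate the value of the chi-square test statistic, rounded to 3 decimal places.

1.167

Expected count for each of the 3 categories: 108/3 = 36.
left: (37 − 36)²/36 = 1/36 = 0.0278
straight: (31 − 36)²/36 = 25/36 = 0.6944
right: (40 − 36)²/36 = 16/36 = 0.4444
Sum = 1.167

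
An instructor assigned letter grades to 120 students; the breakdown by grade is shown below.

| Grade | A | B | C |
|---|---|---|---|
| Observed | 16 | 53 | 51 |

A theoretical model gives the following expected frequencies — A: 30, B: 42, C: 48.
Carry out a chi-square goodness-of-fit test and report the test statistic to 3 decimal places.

A: (16 − 30)²/30 = 196/30 = 6.5333
B: (53 − 42)²/42 = 121/42 = 2.8810
C: (51 − 48)²/48 = 9/48 = 0.1875
Sum = 9.602

9.602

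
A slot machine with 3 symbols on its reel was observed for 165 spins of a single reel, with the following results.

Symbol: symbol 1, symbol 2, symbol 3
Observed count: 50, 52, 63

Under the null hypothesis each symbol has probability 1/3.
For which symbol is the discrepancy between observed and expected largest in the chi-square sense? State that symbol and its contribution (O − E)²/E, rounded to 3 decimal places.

Under H₀ each category has probability 1/3, so each expected count is 165/3 = 55.
symbol 1: (50 − 55)²/55 = 25/55 = 0.4545
symbol 2: (52 − 55)²/55 = 9/55 = 0.1636
symbol 3: (63 − 55)²/55 = 64/55 = 1.1636
The largest term is for symbol 3: 1.164.

symbol 3, 1.164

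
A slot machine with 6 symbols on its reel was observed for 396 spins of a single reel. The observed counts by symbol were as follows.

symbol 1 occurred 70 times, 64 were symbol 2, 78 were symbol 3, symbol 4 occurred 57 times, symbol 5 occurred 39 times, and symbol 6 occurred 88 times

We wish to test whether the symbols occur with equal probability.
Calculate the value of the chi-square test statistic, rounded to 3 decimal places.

22.091

Expected count for each of the 6 categories: 396/6 = 66.
symbol 1: (70 − 66)²/66 = 16/66 = 0.2424
symbol 2: (64 − 66)²/66 = 4/66 = 0.0606
symbol 3: (78 − 66)²/66 = 144/66 = 2.1818
symbol 4: (57 − 66)²/66 = 81/66 = 1.2273
symbol 5: (39 − 66)²/66 = 729/66 = 11.0455
symbol 6: (88 − 66)²/66 = 484/66 = 7.3333
Sum = 22.091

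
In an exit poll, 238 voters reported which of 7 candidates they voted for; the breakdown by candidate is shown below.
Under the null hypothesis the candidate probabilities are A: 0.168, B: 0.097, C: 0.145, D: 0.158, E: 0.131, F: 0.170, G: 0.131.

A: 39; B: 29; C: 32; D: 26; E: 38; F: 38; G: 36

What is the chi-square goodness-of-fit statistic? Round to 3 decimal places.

7.691

Expected counts E_i = n·p_i: 238×0.168 = 39.984, 238×0.097 = 23.086, 238×0.145 = 34.51, 238×0.158 = 37.604, 238×0.131 = 31.178, 238×0.170 = 40.46, 238×0.131 = 31.178.
χ² = (39−39.984)²/39.984 + (29−23.086)²/23.086 + (32−34.51)²/34.51 + (26−37.604)²/37.604 + (38−31.178)²/31.178 + (38−40.46)²/40.46 + (36−31.178)²/31.178
   = 0.0242 + 1.5150 + 0.1826 + 3.5808 + 1.4927 + 0.1496 + 0.7458
Sum = 7.691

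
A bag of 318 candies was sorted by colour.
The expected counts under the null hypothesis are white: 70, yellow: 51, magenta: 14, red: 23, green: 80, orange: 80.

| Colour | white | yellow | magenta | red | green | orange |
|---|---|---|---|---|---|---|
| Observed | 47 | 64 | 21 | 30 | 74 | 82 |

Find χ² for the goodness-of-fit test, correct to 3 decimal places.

χ² = (47−70)²/70 + (64−51)²/51 + (21−14)²/14 + (30−23)²/23 + (74−80)²/80 + (82−80)²/80
   = 7.5571 + 3.3137 + 3.5000 + 2.1304 + 0.4500 + 0.0500
Sum = 17.001

17.001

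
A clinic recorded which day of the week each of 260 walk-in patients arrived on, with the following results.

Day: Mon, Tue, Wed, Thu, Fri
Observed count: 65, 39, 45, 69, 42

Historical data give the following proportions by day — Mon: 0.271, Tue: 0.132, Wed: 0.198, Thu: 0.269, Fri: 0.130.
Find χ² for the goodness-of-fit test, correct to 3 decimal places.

3.879

Expected counts E_i = n·p_i: 260×0.271 = 70.46, 260×0.132 = 34.32, 260×0.198 = 51.48, 260×0.269 = 69.94, 260×0.130 = 33.8.
cat         O        E   (O−E)²/E
Mon        65    70.46     0.4231
Tue        39    34.32     0.6382
Wed        45    51.48     0.8157
Thu        69    69.94     0.0126
Fri        42     33.8     1.9893
Sum = 3.879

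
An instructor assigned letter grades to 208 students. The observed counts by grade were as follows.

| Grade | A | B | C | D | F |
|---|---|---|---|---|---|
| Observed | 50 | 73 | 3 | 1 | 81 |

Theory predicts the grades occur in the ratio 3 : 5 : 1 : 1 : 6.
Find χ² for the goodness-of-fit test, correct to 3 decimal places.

Ratio total = 16. Expected counts: 208×3/16 = 39, 208×5/16 = 65, 208×1/16 = 13, 208×1/16 = 13, 208×6/16 = 78.
cat         O        E   (O−E)²/E
A          50       39     3.1026
B          73       65     0.9846
C           3       13     7.6923
D           1       13    11.0769
F          81       78     0.1154
Sum = 22.972

22.972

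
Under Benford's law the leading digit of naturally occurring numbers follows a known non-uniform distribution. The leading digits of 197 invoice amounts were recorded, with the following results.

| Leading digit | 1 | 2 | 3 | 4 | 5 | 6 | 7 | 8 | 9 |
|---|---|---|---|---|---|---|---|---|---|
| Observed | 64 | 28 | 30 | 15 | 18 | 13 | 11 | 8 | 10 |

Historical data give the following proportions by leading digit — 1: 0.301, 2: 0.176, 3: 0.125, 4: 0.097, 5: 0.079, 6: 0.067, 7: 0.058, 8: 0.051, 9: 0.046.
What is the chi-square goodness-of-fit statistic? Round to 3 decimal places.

Expected counts E_i = n·p_i: 197×0.301 = 59.297, 197×0.176 = 34.672, 197×0.125 = 24.625, 197×0.097 = 19.109, 197×0.079 = 15.563, 197×0.067 = 13.199, 197×0.058 = 11.426, 197×0.051 = 10.047, 197×0.046 = 9.062.
cat         O        E   (O−E)²/E
1          64   59.297     0.3730
2          28   34.672     1.2839
3          30   24.625     1.1732
4          15   19.109     0.8836
5          18   15.563     0.3816
6          13   13.199     0.0030
7          11   11.426     0.0159
8           8   10.047     0.4171
9          10    9.062     0.0971
Sum = 4.628

4.628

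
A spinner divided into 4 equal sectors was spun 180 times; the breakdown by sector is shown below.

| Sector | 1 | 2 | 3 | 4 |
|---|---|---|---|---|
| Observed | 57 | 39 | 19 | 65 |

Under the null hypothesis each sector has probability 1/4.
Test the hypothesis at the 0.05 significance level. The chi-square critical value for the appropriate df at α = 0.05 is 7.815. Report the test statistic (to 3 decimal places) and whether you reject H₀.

Under H₀ each category has probability 1/4, so each expected count is 180/4 = 45.
1: (57 − 45)²/45 = 144/45 = 3.2000
2: (39 − 45)²/45 = 36/45 = 0.8000
3: (19 − 45)²/45 = 676/45 = 15.0222
4: (65 − 45)²/45 = 400/45 = 8.8889
Sum = 27.911
df = 3. Since 27.911 > 7.815, we reject H₀.

27.911; reject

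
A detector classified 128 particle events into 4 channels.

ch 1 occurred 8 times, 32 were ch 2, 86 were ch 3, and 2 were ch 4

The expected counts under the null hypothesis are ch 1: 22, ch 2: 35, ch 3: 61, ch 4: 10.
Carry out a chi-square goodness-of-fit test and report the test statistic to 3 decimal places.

χ² = (8−22)²/22 + (32−35)²/35 + (86−61)²/61 + (2−10)²/10
   = 8.9091 + 0.2571 + 10.2459 + 6.4000
Sum = 25.812

25.812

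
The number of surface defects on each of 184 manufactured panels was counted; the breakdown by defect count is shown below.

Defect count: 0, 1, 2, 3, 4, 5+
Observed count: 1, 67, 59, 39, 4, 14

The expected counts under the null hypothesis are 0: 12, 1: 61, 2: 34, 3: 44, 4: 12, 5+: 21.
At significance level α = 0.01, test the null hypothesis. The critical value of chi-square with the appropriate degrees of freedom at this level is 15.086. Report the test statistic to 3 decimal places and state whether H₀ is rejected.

cat         O        E   (O−E)²/E
0           1       12    10.0833
1          67       61     0.5902
2          59       34    18.3824
3          39       44     0.5682
4           4       12     5.3333
5+         14       21     2.3333
Sum = 37.291
df = 5. Since 37.291 > 15.086, we reject H₀.

37.291; reject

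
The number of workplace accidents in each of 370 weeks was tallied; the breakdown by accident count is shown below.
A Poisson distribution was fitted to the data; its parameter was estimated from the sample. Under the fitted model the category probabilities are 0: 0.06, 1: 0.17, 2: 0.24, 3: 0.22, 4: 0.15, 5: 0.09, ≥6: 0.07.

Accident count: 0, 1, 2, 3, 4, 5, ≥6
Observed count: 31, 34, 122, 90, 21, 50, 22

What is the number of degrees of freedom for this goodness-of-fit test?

There are k = 7 categories and 1 parameter estimated from the data, so df = 7 − 1 − 1 = 5.

5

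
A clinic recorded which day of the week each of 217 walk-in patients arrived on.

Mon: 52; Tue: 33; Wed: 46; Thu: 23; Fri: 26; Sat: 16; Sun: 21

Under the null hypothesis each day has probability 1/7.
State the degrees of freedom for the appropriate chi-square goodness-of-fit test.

6

There are k = 7 categories and no parameters were estimated from the data, so df = 7 − 1 = 6.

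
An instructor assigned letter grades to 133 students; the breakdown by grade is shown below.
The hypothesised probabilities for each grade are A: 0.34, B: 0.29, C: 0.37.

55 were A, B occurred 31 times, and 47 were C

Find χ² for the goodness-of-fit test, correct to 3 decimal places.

3.700

Expected counts E_i = n·p_i: 133×0.34 = 45.22, 133×0.29 = 38.57, 133×0.37 = 49.21.
cat         O        E   (O−E)²/E
A          55    45.22     2.1152
B          31    38.57     1.4857
C          47    49.21     0.0993
Sum = 3.700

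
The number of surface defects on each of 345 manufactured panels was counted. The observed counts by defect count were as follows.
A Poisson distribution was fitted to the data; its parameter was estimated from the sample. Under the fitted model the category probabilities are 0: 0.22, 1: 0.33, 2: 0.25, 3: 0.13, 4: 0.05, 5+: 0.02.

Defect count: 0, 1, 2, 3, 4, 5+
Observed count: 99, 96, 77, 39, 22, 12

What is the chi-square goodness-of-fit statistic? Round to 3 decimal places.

16.662

Expected counts E_i = n·p_i: 345×0.22 = 75.9, 345×0.33 = 113.85, 345×0.25 = 86.25, 345×0.13 = 44.85, 345×0.05 = 17.25, 345×0.02 = 6.9.
cat         O        E   (O−E)²/E
0          99     75.9     7.0304
1          96   113.85     2.7986
2          77    86.25     0.9920
3          39    44.85     0.7630
4          22    17.25     1.3080
5+         12      6.9     3.7696
Sum = 16.662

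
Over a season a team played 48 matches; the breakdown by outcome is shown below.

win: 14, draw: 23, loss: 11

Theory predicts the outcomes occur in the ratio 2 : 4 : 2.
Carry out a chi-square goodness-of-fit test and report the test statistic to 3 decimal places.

Ratio total = 8. Expected counts: 48×2/8 = 12, 48×4/8 = 24, 48×2/8 = 12.
win: (14 − 12)²/12 = 4/12 = 0.3333
draw: (23 − 24)²/24 = 1/24 = 0.0417
loss: (11 − 12)²/12 = 1/12 = 0.0833
Sum = 0.458

0.458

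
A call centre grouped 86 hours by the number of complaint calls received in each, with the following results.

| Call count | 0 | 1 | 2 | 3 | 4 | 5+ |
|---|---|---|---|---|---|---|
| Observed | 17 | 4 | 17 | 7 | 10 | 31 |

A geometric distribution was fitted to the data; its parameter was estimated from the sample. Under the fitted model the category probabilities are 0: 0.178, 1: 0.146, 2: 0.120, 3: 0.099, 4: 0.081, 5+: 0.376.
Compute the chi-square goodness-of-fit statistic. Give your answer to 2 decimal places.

11.99

Expected counts E_i = n·p_i: 86×0.178 = 15.308, 86×0.146 = 12.556, 86×0.120 = 10.32, 86×0.099 = 8.514, 86×0.081 = 6.966, 86×0.376 = 32.336.
χ² = (17−15.308)²/15.308 + (4−12.556)²/12.556 + (17−10.32)²/10.32 + (7−8.514)²/8.514 + (10−6.966)²/6.966 + (31−32.336)²/32.336
   = 0.187 + 5.830 + 4.324 + 0.269 + 1.321 + 0.055
Sum = 11.99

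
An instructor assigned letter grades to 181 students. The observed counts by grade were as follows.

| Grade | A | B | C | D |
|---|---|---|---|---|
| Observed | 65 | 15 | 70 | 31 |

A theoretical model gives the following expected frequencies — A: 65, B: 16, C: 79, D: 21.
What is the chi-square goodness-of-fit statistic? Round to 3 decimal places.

5.850

χ² = (65−65)²/65 + (15−16)²/16 + (70−79)²/79 + (31−21)²/21
   = 0.0000 + 0.0625 + 1.0253 + 4.7619
Sum = 5.850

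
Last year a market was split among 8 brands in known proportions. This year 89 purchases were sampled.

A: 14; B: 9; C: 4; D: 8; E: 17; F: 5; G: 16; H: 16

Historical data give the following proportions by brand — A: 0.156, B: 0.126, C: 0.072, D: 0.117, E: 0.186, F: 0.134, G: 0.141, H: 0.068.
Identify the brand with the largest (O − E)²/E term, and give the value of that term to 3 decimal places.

Expected counts E_i = n·p_i: 89×0.156 = 13.884, 89×0.126 = 11.214, 89×0.072 = 6.408, 89×0.117 = 10.413, 89×0.186 = 16.554, 89×0.134 = 11.926, 89×0.141 = 12.549, 89×0.068 = 6.052.
A: (14 − 13.884)²/13.884 = 0.013456/13.884 = 0.0010
B: (9 − 11.214)²/11.214 = 4.901796/11.214 = 0.4371
C: (4 − 6.408)²/6.408 = 5.798464/6.408 = 0.9049
D: (8 − 10.413)²/10.413 = 5.822569/10.413 = 0.5592
E: (17 − 16.554)²/16.554 = 0.198916/16.554 = 0.0120
F: (5 − 11.926)²/11.926 = 47.969476/11.926 = 4.0223
G: (16 − 12.549)²/12.549 = 11.909401/12.549 = 0.9490
H: (16 − 6.052)²/6.052 = 98.962704/6.052 = 16.3521
The largest term is for H: 16.352.

H, 16.352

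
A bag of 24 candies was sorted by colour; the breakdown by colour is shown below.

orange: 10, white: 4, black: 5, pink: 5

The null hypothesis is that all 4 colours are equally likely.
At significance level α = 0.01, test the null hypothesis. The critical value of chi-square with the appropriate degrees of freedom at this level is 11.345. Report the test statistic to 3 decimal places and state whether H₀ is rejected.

Expected count for each of the 4 categories: 24/4 = 6.
χ² = (10−6)²/6 + (4−6)²/6 + (5−6)²/6 + (5−6)²/6
   = 2.6667 + 0.6667 + 0.1667 + 0.1667
Sum = 3.667
df = 3. Since 3.667 < 11.345, we do not reject H₀.

3.667; do not reject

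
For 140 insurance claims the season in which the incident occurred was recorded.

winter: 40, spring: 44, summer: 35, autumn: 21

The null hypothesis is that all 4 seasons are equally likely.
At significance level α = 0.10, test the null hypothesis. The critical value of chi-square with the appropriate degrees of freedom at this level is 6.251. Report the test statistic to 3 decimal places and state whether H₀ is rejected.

Under H₀ each category has probability 1/4, so each expected count is 140/4 = 35.
winter: (40 − 35)²/35 = 25/35 = 0.7143
spring: (44 − 35)²/35 = 81/35 = 2.3143
summer: (35 − 35)²/35 = 0/35 = 0.0000
autumn: (21 − 35)²/35 = 196/35 = 5.6000
Sum = 8.629
df = 3. Since 8.629 > 6.251, we reject H₀.

8.629; reject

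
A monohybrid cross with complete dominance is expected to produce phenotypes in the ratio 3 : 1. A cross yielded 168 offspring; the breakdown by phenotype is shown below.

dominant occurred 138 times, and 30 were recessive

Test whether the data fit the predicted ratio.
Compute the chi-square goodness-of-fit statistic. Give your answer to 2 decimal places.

4.57

Ratio total = 4. Expected counts: 168×3/4 = 126, 168×1/4 = 42.
χ² = (138−126)²/126 + (30−42)²/42
   = 1.143 + 3.429
Sum = 4.57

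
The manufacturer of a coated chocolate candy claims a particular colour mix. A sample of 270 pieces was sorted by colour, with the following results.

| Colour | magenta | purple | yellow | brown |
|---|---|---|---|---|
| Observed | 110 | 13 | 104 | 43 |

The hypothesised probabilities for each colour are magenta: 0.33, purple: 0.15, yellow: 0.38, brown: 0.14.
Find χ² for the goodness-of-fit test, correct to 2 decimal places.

Expected counts E_i = n·p_i: 270×0.33 = 89.1, 270×0.15 = 40.5, 270×0.38 = 102.6, 270×0.14 = 37.8.
cat          O        E   (O−E)²/E
magenta    110     89.1      4.902
purple      13     40.5     18.673
yellow     104    102.6      0.019
brown       43     37.8      0.715
Sum = 24.31

24.31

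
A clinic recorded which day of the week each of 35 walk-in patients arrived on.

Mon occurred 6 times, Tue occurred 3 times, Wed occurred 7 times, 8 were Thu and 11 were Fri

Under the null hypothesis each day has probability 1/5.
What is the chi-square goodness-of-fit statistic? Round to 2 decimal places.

Under H₀ each category has probability 1/5, so each expected count is 35/5 = 7.
Mon: (6 − 7)²/7 = 1/7 = 0.143
Tue: (3 − 7)²/7 = 16/7 = 2.286
Wed: (7 − 7)²/7 = 0/7 = 0.000
Thu: (8 − 7)²/7 = 1/7 = 0.143
Fri: (11 − 7)²/7 = 16/7 = 2.286
Sum = 4.86

4.86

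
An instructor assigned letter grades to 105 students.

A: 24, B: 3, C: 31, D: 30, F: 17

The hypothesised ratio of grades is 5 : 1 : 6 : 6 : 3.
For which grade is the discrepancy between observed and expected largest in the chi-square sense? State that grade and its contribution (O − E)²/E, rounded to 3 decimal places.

Ratio total = 21. Expected counts: 105×5/21 = 25, 105×1/21 = 5, 105×6/21 = 30, 105×6/21 = 30, 105×3/21 = 15.
A: (24 − 25)²/25 = 1/25 = 0.0400
B: (3 − 5)²/5 = 4/5 = 0.8000
C: (31 − 30)²/30 = 1/30 = 0.0333
D: (30 − 30)²/30 = 0/30 = 0.0000
F: (17 − 15)²/15 = 4/15 = 0.2667
The largest term is for B: 0.800.

B, 0.800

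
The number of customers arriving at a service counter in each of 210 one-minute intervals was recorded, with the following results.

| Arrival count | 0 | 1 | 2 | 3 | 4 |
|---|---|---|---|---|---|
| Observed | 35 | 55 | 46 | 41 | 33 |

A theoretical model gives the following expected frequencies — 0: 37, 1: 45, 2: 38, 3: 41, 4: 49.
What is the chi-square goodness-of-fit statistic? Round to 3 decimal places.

cat         O        E   (O−E)²/E
0          35       37     0.1081
1          55       45     2.2222
2          46       38     1.6842
3          41       41     0.0000
4          33       49     5.2245
Sum = 9.239

9.239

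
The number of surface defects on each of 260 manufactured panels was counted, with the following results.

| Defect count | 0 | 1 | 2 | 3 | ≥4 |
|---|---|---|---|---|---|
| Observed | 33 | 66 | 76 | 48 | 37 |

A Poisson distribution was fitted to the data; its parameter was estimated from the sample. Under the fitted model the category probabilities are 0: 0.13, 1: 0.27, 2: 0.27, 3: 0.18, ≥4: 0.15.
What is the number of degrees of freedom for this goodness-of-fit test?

There are k = 5 categories and 1 parameter estimated from the data, so df = 5 − 1 − 1 = 3.

3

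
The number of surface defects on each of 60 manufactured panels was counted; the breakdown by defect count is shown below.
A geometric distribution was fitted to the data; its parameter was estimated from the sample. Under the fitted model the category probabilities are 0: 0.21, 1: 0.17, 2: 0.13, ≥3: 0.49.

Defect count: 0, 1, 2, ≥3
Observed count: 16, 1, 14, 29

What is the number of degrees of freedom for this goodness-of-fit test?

There are k = 4 categories and 1 parameter estimated from the data, so df = 4 − 1 − 1 = 2.

2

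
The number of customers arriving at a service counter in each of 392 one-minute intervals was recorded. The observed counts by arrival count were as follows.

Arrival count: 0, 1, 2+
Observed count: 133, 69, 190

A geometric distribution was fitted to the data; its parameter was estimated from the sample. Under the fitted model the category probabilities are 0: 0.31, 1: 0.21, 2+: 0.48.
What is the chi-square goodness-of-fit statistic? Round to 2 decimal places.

Expected counts E_i = n·p_i: 392×0.31 = 121.52, 392×0.21 = 82.32, 392×0.48 = 188.16.
χ² = (133−121.52)²/121.52 + (69−82.32)²/82.32 + (190−188.16)²/188.16
   = 1.085 + 2.155 + 0.018
Sum = 3.26

3.26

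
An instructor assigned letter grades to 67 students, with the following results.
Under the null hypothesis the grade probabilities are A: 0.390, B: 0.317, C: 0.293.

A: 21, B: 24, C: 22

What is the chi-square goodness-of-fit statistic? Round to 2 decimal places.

Expected counts E_i = n·p_i: 67×0.390 = 26.13, 67×0.317 = 21.239, 67×0.293 = 19.631.
A: (21 − 26.13)²/26.13 = 26.3169/26.13 = 1.007
B: (24 − 21.239)²/21.239 = 7.623121/21.239 = 0.359
C: (22 − 19.631)²/19.631 = 5.612161/19.631 = 0.286
Sum = 1.65

1.65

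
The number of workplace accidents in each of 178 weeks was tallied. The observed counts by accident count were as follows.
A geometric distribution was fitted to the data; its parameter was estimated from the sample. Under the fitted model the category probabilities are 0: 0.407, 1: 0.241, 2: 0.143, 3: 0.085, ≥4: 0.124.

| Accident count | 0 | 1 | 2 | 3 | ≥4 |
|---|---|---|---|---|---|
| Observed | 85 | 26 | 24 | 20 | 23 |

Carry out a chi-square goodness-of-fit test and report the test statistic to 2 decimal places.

Expected counts E_i = n·p_i: 178×0.407 = 72.446, 178×0.241 = 42.898, 178×0.143 = 25.454, 178×0.085 = 15.13, 178×0.124 = 22.072.
0: (85 − 72.446)²/72.446 = 157.602916/72.446 = 2.175
1: (26 − 42.898)²/42.898 = 285.542404/42.898 = 6.656
2: (24 − 25.454)²/25.454 = 2.114116/25.454 = 0.083
3: (20 − 15.13)²/15.13 = 23.7169/15.13 = 1.568
≥4: (23 − 22.072)²/22.072 = 0.861184/22.072 = 0.039
Sum = 10.52

10.52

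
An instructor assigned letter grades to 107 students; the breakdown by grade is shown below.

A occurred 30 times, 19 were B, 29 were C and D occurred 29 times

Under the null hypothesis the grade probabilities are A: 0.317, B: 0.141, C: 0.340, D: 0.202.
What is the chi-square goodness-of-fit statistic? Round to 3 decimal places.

Expected counts E_i = n·p_i: 107×0.317 = 33.919, 107×0.141 = 15.087, 107×0.340 = 36.38, 107×0.202 = 21.614.
χ² = (30−33.919)²/33.919 + (19−15.087)²/15.087 + (29−36.38)²/36.38 + (29−21.614)²/21.614
   = 0.4528 + 1.0149 + 1.4971 + 2.5240
Sum = 5.489

5.489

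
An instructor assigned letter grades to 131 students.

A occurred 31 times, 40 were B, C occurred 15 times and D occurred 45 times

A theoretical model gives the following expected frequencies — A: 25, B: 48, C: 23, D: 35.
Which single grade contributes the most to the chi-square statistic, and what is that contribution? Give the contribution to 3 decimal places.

D, 2.857

χ² = (31−25)²/25 + (40−48)²/48 + (15−23)²/23 + (45−35)²/35
   = 1.4400 + 1.3333 + 2.7826 + 2.8571
The largest term is for D: 2.857.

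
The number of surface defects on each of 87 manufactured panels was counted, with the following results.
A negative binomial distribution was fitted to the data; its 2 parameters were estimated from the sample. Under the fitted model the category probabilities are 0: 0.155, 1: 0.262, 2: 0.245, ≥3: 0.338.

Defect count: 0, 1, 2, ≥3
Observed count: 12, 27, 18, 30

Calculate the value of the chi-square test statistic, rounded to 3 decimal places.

Expected counts E_i = n·p_i: 87×0.155 = 13.485, 87×0.262 = 22.794, 87×0.245 = 21.315, 87×0.338 = 29.406.
χ² = (12−13.485)²/13.485 + (27−22.794)²/22.794 + (18−21.315)²/21.315 + (30−29.406)²/29.406
   = 0.1635 + 0.7761 + 0.5156 + 0.0120
Sum = 1.467

1.467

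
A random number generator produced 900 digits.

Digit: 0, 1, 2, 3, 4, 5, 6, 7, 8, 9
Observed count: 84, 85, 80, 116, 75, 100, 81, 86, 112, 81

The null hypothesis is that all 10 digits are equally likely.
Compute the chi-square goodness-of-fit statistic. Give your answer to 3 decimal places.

20.267

Expected count for each of the 10 categories: 900/10 = 90.
cat         O        E   (O−E)²/E
0          84       90     0.4000
1          85       90     0.2778
2          80       90     1.1111
3         116       90     7.5111
4          75       90     2.5000
5         100       90     1.1111
6          81       90     0.9000
7          86       90     0.1778
8         112       90     5.3778
9          81       90     0.9000
Sum = 20.267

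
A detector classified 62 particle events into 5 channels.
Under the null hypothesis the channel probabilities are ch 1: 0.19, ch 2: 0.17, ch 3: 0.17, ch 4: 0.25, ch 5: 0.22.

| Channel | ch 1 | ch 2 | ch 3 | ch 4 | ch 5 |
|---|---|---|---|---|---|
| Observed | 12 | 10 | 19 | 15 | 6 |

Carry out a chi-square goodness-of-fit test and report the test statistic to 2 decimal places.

11.12

Expected counts E_i = n·p_i: 62×0.19 = 11.78, 62×0.17 = 10.54, 62×0.17 = 10.54, 62×0.25 = 15.5, 62×0.22 = 13.64.
cat         O        E   (O−E)²/E
ch 1       12    11.78      0.004
ch 2       10    10.54      0.028
ch 3       19    10.54      6.790
ch 4       15     15.5      0.016
ch 5        6    13.64      4.279
Sum = 11.12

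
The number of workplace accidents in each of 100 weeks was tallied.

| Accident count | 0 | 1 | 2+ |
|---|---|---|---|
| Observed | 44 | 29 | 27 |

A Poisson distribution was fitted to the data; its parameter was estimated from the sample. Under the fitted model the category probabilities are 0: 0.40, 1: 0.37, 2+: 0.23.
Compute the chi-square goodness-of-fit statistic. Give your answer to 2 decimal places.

Expected counts E_i = n·p_i: 100×0.40 = 40, 100×0.37 = 37, 100×0.23 = 23.
0: (44 − 40)²/40 = 16/40 = 0.400
1: (29 − 37)²/37 = 64/37 = 1.730
2+: (27 − 23)²/23 = 16/23 = 0.696
Sum = 2.83

2.83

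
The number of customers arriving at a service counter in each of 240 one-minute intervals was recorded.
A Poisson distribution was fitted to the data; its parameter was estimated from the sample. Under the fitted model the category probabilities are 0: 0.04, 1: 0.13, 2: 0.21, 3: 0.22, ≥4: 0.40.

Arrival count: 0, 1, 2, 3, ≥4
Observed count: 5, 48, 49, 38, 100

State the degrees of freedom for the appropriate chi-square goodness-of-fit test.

3

There are k = 5 categories and 1 parameter estimated from the data, so df = 5 − 1 − 1 = 3.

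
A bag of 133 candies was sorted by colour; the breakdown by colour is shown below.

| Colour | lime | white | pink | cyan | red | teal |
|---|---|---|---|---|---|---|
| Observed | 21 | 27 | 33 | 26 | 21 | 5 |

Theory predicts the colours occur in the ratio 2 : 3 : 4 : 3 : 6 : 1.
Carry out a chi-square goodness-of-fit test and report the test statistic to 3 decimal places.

Ratio total = 19. Expected counts: 133×2/19 = 14, 133×3/19 = 21, 133×4/19 = 28, 133×3/19 = 21, 133×6/19 = 42, 133×1/19 = 7.
lime: (21 − 14)²/14 = 49/14 = 3.5000
white: (27 − 21)²/21 = 36/21 = 1.7143
pink: (33 − 28)²/28 = 25/28 = 0.8929
cyan: (26 − 21)²/21 = 25/21 = 1.1905
red: (21 − 42)²/42 = 441/42 = 10.5000
teal: (5 − 7)²/7 = 4/7 = 0.5714
Sum = 18.369

18.369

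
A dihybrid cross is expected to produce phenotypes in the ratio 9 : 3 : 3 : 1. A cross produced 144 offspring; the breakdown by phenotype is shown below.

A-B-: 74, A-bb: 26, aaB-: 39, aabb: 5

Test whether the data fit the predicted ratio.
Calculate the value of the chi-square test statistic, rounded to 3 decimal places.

7.753

Ratio total = 16. Expected counts: 144×9/16 = 81, 144×3/16 = 27, 144×3/16 = 27, 144×1/16 = 9.
χ² = (74−81)²/81 + (26−27)²/27 + (39−27)²/27 + (5−9)²/9
   = 0.6049 + 0.0370 + 5.3333 + 1.7778
Sum = 7.753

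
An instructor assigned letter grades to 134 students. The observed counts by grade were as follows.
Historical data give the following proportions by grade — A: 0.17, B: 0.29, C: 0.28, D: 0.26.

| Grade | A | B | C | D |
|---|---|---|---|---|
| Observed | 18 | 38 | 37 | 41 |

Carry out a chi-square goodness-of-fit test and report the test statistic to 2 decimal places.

2.12

Expected counts E_i = n·p_i: 134×0.17 = 22.78, 134×0.29 = 38.86, 134×0.28 = 37.52, 134×0.26 = 34.84.
χ² = (18−22.78)²/22.78 + (38−38.86)²/38.86 + (37−37.52)²/37.52 + (41−34.84)²/34.84
   = 1.003 + 0.019 + 0.007 + 1.089
Sum = 2.12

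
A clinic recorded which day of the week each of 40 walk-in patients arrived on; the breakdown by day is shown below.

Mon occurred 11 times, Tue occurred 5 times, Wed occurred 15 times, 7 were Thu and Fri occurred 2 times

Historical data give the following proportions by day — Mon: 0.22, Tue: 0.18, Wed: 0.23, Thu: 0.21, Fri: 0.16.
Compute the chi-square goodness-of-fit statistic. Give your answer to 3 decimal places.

Expected counts E_i = n·p_i: 40×0.22 = 8.8, 40×0.18 = 7.2, 40×0.23 = 9.2, 40×0.21 = 8.4, 40×0.16 = 6.4.
cat         O        E   (O−E)²/E
Mon        11      8.8     0.5500
Tue         5      7.2     0.6722
Wed        15      9.2     3.6565
Thu         7      8.4     0.2333
Fri         2      6.4     3.0250
Sum = 8.137

8.137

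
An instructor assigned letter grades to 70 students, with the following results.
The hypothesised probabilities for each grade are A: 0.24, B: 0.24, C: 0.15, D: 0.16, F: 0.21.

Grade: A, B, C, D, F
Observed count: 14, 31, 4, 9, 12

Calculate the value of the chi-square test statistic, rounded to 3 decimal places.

Expected counts E_i = n·p_i: 70×0.24 = 16.8, 70×0.24 = 16.8, 70×0.15 = 10.5, 70×0.16 = 11.2, 70×0.21 = 14.7.
χ² = (14−16.8)²/16.8 + (31−16.8)²/16.8 + (4−10.5)²/10.5 + (9−11.2)²/11.2 + (12−14.7)²/14.7
   = 0.4667 + 12.0024 + 4.0238 + 0.4321 + 0.4959
Sum = 17.421

17.421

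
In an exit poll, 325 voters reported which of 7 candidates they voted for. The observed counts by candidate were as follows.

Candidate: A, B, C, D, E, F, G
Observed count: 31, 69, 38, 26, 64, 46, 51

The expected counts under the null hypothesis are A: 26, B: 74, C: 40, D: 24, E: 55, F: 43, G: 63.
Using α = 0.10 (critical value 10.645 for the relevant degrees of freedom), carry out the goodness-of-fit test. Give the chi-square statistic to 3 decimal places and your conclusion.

5.534; do not reject

A: (31 − 26)²/26 = 25/26 = 0.9615
B: (69 − 74)²/74 = 25/74 = 0.3378
C: (38 − 40)²/40 = 4/40 = 0.1000
D: (26 − 24)²/24 = 4/24 = 0.1667
E: (64 − 55)²/55 = 81/55 = 1.4727
F: (46 − 43)²/43 = 9/43 = 0.2093
G: (51 − 63)²/63 = 144/63 = 2.2857
Sum = 5.534
df = 6. Since 5.534 < 10.645, we do not reject H₀.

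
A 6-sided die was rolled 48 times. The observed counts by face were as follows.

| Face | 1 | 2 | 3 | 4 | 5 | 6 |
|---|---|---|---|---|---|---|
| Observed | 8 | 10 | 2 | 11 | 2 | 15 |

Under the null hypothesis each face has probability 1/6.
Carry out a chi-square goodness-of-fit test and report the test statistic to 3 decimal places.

16.750

Under H₀ each category has probability 1/6, so each expected count is 48/6 = 8.
1: (8 − 8)²/8 = 0/8 = 0.0000
2: (10 − 8)²/8 = 4/8 = 0.5000
3: (2 − 8)²/8 = 36/8 = 4.5000
4: (11 − 8)²/8 = 9/8 = 1.1250
5: (2 − 8)²/8 = 36/8 = 4.5000
6: (15 − 8)²/8 = 49/8 = 6.1250
Sum = 16.750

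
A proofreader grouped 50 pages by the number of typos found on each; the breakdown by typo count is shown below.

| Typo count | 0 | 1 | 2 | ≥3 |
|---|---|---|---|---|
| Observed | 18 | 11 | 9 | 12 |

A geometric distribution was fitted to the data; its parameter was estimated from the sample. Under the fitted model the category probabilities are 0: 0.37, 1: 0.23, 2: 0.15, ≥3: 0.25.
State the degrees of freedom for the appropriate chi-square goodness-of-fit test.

2

There are k = 4 categories and 1 parameter estimated from the data, so df = 4 − 1 − 1 = 2.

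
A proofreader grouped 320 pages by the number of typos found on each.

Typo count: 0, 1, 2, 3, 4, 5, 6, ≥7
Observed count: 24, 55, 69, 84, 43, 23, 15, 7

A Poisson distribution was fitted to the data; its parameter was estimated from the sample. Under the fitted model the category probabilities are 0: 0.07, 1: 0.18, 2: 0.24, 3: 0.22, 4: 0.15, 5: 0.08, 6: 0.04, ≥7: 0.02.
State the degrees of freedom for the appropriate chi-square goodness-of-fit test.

There are k = 8 categories and 1 parameter estimated from the data, so df = 8 − 1 − 1 = 6.

6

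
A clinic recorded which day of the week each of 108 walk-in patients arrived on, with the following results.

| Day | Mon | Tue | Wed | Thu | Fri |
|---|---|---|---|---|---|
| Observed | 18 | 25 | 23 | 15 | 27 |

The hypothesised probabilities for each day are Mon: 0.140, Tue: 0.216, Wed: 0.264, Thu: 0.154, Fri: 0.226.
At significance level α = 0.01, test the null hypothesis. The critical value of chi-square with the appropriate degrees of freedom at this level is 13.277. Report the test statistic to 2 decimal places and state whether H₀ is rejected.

2.17; do not reject

Expected counts E_i = n·p_i: 108×0.140 = 15.12, 108×0.216 = 23.328, 108×0.264 = 28.512, 108×0.154 = 16.632, 108×0.226 = 24.408.
cat         O        E   (O−E)²/E
Mon        18    15.12      0.549
Tue        25   23.328      0.120
Wed        23   28.512      1.066
Thu        15   16.632      0.160
Fri        27   24.408      0.275
Sum = 2.17
df = 4. Since 2.17 < 13.277, we do not reject H₀.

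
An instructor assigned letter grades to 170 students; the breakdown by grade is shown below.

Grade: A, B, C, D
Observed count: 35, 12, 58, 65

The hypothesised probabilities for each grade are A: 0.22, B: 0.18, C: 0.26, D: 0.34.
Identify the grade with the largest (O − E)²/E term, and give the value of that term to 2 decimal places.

Expected counts E_i = n·p_i: 170×0.22 = 37.4, 170×0.18 = 30.6, 170×0.26 = 44.2, 170×0.34 = 57.8.
χ² = (35−37.4)²/37.4 + (12−30.6)²/30.6 + (58−44.2)²/44.2 + (65−57.8)²/57.8
   = 0.154 + 11.306 + 4.309 + 0.897
The largest term is for B: 11.31.

B, 11.31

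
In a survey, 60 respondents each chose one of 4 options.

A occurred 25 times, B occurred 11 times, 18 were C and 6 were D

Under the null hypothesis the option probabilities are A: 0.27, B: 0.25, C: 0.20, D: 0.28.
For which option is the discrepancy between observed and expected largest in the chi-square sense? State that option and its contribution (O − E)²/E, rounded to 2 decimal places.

Expected counts E_i = n·p_i: 60×0.27 = 16.2, 60×0.25 = 15, 60×0.20 = 12, 60×0.28 = 16.8.
cat         O        E   (O−E)²/E
A          25     16.2      4.780
B          11       15      1.067
C          18       12      3.000
D           6     16.8      6.943
The largest term is for D: 6.94.

D, 6.94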